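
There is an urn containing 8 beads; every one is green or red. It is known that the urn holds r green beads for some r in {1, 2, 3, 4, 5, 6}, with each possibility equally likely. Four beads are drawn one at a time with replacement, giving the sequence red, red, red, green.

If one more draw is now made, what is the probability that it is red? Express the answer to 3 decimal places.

Under each hypothesis, the probability of the observed sequence is: P(data | r = 1) = (7/8)(7/8)(7/8)(1/8) = 0.08374; P(data | r = 2) = (6/8)(6/8)(6/8)(2/8) = 0.10547; P(data | r = 3) = (5/8)(5/8)(5/8)(3/8) = 0.091553; P(data | r = 4) = (4/8)(4/8)(4/8)(4/8) = 0.0625; P(data | r = 5) = (3/8)(3/8)(3/8)(5/8) = 0.032959; P(data | r = 6) = (2/8)(2/8)(2/8)(6/8) = 0.011719.
Weighting by the prior gives 1/6 · 0.08374 = 0.013957, 1/6 · 0.10547 = 0.017578, 1/6 · 0.091553 = 0.015259, 1/6 · 0.0625 = 0.010417, 1/6 · 0.032959 = 0.0054932, 1/6 · 0.011719 = 0.0019531; with total 0.064657.
Normalising, the posterior is P(r = 1 | data) = 0.21586, P(r = 2 | data) = 0.27187, P(r = 3 | data) = 0.236, P(r = 4 | data) = 0.16111, P(r = 5 | data) = 0.084959, P(r = 6 | data) = 0.030208.
The predictive probability is P(red next | data) = (7/8)(0.21586) + (3/4)(0.27187) + (5/8)(0.236) + (1/2)(0.16111) + (3/8)(0.084959) + (1/4)(0.030208) = 0.66024.

0.660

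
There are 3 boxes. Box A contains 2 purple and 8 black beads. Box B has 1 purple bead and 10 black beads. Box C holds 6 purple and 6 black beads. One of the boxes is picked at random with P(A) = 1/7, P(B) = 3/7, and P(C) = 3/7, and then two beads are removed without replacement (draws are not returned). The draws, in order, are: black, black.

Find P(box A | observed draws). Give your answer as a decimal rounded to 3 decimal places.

0.166

Compute the likelihood of the observed sequence for each case: P(data | box A) = (8/10)(7/9) = 0.62222; P(data | box B) = (10/11)(9/10) = 0.81818; P(data | box C) = (6/12)(5/11) = 0.22727.
Weighting by the prior gives 1/7 · 0.62222 = 0.088889, 3/7 · 0.81818 = 0.35065, 3/7 · 0.22727 = 0.097403; summing to 0.53694.
Therefore the posterior P(box A | data) = (0.088889) / (0.53694) = 0.16555.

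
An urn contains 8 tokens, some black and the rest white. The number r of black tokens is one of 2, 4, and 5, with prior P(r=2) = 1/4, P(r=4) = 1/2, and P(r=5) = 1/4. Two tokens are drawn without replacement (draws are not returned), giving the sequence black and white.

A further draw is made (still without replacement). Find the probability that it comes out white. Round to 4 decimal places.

0.5254

For each hypothesis, P(data | H) works out to: P(data | r = 2) = (2/8)(6/7) = 3/14; P(data | r = 4) = (4/8)(4/7) = 2/7; P(data | r = 5) = (5/8)(3/7) = 15/56.
Weighting by the prior gives 1/4 · 3/14 = 3/56, 1/2 · 2/7 = 1/7, 1/4 · 15/56 = 15/224; summing to 59/224.
Normalising, the posterior is P(r = 2 | data) = 12/59, P(r = 4 | data) = 32/59, P(r = 5 | data) = 15/59.
So P(white next | data) = Σ P(white next | H) P(H | data) = (5/6)(12/59) + (1/2)(32/59) + (1/3)(15/59) = 31/59.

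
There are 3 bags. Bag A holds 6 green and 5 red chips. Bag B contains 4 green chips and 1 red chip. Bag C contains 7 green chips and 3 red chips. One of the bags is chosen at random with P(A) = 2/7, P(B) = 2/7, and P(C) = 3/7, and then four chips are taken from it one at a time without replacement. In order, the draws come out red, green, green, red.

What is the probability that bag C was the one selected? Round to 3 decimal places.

Compute the likelihood of the observed sequence for each case: P(data | bag A) = (5/11)(6/10)(5/9)(4/8) = 0.075758; P(data | bag B) = (1/5)(4/4)(3/3)(0/2) = 0; P(data | bag C) = (3/10)(7/9)(6/8)(2/7) = 0.05.
Multiplying each by its prior: 2/7 · 0.075758 = 0.021645, 2/7 · 0 = 0, 3/7 · 0.05 = 0.021429; these sum to 0.043074.
Therefore the posterior P(bag C | data) = (0.021429) / (0.043074) = 0.49749.

0.497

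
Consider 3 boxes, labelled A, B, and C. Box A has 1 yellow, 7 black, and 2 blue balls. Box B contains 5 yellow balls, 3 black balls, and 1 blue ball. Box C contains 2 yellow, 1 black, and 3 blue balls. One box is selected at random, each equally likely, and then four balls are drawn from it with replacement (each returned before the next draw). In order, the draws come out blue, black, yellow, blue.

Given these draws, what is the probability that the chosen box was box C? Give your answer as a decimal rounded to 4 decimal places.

0.7320

The likelihood of the observed sequence under each hypothesis: P(data | box A) = (2/10)(7/10)(1/10)(2/10) = 0.0028; P(data | box B) = (1/9)(3/9)(5/9)(1/9) = 0.0022862; P(data | box C) = (3/6)(1/6)(2/6)(3/6) = 0.013889.
Weighting by the prior gives 1/3 · 0.0028 = 0.00093333, 1/3 · 0.0022862 = 0.00076208, 1/3 · 0.013889 = 0.0046296; with total 0.006325.
Therefore the posterior P(box C | data) = (0.0046296) / (0.006325) = 0.73195.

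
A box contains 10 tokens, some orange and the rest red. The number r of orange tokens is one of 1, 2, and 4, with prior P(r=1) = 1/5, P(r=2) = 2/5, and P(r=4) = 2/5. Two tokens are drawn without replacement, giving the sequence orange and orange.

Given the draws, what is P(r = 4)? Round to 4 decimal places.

For each hypothesis, P(data | H) works out to: P(data | r = 1) = (1/10)(0/9) = 0; P(data | r = 2) = (2/10)(1/9) = 1/45; P(data | r = 4) = (4/10)(3/9) = 2/15.
The prior-weighted likelihoods are 1/5 · 0 = 0, 2/5 · 1/45 = 2/225, 2/5 · 2/15 = 4/75; summing to 14/225.
So P(r = 4 | data) = (4/75) / (14/225) = 6/7.

0.8571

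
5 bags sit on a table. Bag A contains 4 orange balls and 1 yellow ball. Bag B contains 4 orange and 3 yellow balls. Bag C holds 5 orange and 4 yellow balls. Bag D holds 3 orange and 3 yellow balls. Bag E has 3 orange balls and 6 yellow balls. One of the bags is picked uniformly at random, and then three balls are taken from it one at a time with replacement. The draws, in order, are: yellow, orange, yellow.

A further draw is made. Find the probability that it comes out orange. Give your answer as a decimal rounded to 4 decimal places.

The likelihood of the observed sequence under each hypothesis: P(data | bag A) = (1/5)(4/5)(1/5) = 0.032; P(data | bag B) = (3/7)(4/7)(3/7) = 0.10496; P(data | bag C) = (4/9)(5/9)(4/9) = 0.10974; P(data | bag D) = (3/6)(3/6)(3/6) = 0.125; P(data | bag E) = (6/9)(3/9)(6/9) = 0.14815.
Weighting by the prior gives 1/5 · 0.032 = 0.0064, 1/5 · 0.10496 = 0.020991, 1/5 · 0.10974 = 0.021948, 1/5 · 0.125 = 0.025, 1/5 · 0.14815 = 0.02963; summing to 0.10397.
The posterior is then P(bag A | data) = 0.061557, P(bag B | data) = 0.2019, P(bag C | data) = 0.2111, P(bag D | data) = 0.24046, P(bag E | data) = 0.28499.
Averaging over the posterior, P(orange next | data) = (4/5)(0.061557) + (4/7)(0.2019) + (5/9)(0.2111) + (1/2)(0.24046) + (1/3)(0.28499) = 0.49712.

0.4971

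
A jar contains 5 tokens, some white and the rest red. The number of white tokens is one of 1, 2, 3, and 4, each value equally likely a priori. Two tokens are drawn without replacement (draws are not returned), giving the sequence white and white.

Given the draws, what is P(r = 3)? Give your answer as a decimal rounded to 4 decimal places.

Compute the likelihood of the observed sequence for each case: P(data | r = 1) = (1/5)(0/4) = 0; P(data | r = 2) = (2/5)(1/4) = 1/10; P(data | r = 3) = (3/5)(2/4) = 3/10; P(data | r = 4) = (4/5)(3/4) = 3/5.
Weighting by the prior gives 1/4 · 0 = 0, 1/4 · 1/10 = 1/40, 1/4 · 3/10 = 3/40, 1/4 · 3/5 = 3/20; summing to 1/4.
By Bayes' rule, P(r = 3 | data) = (3/40) / (1/4) = 3/10.

0.3000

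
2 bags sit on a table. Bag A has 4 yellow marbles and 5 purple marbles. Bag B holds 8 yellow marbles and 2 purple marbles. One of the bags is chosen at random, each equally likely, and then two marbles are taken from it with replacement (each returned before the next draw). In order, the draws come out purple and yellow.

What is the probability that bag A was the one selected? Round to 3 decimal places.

0.607

The likelihood of the observed sequence under each hypothesis: P(data | bag A) = (5/9)(4/9) = 0.24691; P(data | bag B) = (2/10)(8/10) = 0.16.
Multiplying each by its prior: 1/2 · 0.24691 = 0.12346, 1/2 · 0.16 = 0.08; summing to 0.20346.
Hence P(bag A | data) = (0.12346) / (0.20346) = 0.6068.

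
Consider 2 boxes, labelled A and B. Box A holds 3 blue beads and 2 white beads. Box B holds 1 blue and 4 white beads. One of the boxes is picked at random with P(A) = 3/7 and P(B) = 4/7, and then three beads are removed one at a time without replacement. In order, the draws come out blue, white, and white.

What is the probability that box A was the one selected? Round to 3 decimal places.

0.273

Compute the likelihood of the observed sequence for each case: P(data | box A) = (3/5)(2/4)(1/3) = 1/10; P(data | box B) = (1/5)(4/4)(3/3) = 1/5.
Multiplying each by its prior: 3/7 · 1/10 = 3/70, 4/7 · 1/5 = 4/35; summing to 11/70.
By Bayes' rule, P(box A | data) = (3/70) / (11/70) = 3/11.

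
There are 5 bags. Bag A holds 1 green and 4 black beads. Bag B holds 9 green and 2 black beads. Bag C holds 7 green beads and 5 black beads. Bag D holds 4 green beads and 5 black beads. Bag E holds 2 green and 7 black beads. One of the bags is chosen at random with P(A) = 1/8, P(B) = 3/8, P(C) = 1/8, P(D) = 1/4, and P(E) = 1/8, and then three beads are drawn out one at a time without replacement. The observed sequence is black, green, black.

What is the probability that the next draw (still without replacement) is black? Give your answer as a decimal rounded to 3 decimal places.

Under each hypothesis, the probability of the observed sequence is: P(data | bag A) = (4/5)(1/4)(3/3) = 0.2; P(data | bag B) = (2/11)(9/10)(1/9) = 0.018182; P(data | bag C) = (5/12)(7/11)(4/10) = 0.10606; P(data | bag D) = (5/9)(4/8)(4/7) = 0.15873; P(data | bag E) = (7/9)(2/8)(6/7) = 0.16667.
The prior-weighted likelihoods are 1/8 · 0.2 = 0.025, 3/8 · 0.018182 = 0.0068182, 1/8 · 0.10606 = 0.013258, 1/4 · 0.15873 = 0.039683, 1/8 · 0.16667 = 0.020833; summing to 0.10559.
The posterior is then P(bag A | data) = 0.23676, P(bag B | data) = 0.064571, P(bag C | data) = 0.12556, P(bag D | data) = 0.37581, P(bag E | data) = 0.1973.
Averaging over the posterior, P(black next | data) = (1)(0.23676) + (0)(0.064571) + (1/3)(0.12556) + (1/2)(0.37581) + (5/6)(0.1973) = 0.63094.

0.631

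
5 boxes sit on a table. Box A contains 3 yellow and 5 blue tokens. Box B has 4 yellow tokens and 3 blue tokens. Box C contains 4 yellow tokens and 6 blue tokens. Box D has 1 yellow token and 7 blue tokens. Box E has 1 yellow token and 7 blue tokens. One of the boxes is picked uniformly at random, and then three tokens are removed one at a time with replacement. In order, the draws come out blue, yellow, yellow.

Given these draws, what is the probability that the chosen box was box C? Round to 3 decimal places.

The likelihood of the observed sequence under each hypothesis: P(data | box A) = (5/8)(3/8)(3/8) = 0.087891; P(data | box B) = (3/7)(4/7)(4/7) = 0.13994; P(data | box C) = (6/10)(4/10)(4/10) = 0.096; P(data | box D) = (7/8)(1/8)(1/8) = 0.013672; P(data | box E) = (7/8)(1/8)(1/8) = 0.013672.
Weighting by the prior gives 1/5 · 0.087891 = 0.017578, 1/5 · 0.13994 = 0.027988, 1/5 · 0.096 = 0.0192, 1/5 · 0.013672 = 0.0027344, 1/5 · 0.013672 = 0.0027344; with total 0.070235.
So P(box C | data) = (0.0192) / (0.070235) = 0.27337.

0.273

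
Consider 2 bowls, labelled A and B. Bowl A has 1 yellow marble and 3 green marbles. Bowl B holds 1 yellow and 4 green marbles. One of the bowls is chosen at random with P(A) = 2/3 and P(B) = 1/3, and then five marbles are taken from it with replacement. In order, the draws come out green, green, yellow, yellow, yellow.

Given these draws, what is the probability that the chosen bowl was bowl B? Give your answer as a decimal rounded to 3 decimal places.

0.226

Compute the likelihood of the observed sequence for each case: P(data | bowl A) = (3/4)(3/4)(1/4)(1/4)(1/4) = 0.0087891; P(data | bowl B) = (4/5)(4/5)(1/5)(1/5)(1/5) = 0.00512.
Multiplying each by its prior: 2/3 · 0.0087891 = 0.0058594, 1/3 · 0.00512 = 0.0017067; these sum to 0.007566.
Therefore the posterior P(bowl B | data) = (0.0017067) / (0.007566) = 0.22557.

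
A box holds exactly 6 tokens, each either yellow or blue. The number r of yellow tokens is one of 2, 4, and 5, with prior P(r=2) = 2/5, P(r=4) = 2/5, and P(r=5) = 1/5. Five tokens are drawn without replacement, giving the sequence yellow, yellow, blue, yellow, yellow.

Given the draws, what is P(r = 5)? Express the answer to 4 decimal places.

0.5556

The likelihood of the observed sequence under each hypothesis: P(data | r = 2) = (2/6)(1/5)(4/4)(0/3) = 0; P(data | r = 4) = (4/6)(3/5)(2/4)(2/3)(1/2) = 1/15; P(data | r = 5) = (5/6)(4/5)(1/4)(3/3)(2/2) = 1/6.
Weighting by the prior gives 2/5 · 0 = 0, 2/5 · 1/15 = 2/75, 1/5 · 1/6 = 1/30; summing to 3/50.
Therefore the posterior P(r = 5 | data) = (1/30) / (3/50) = 5/9.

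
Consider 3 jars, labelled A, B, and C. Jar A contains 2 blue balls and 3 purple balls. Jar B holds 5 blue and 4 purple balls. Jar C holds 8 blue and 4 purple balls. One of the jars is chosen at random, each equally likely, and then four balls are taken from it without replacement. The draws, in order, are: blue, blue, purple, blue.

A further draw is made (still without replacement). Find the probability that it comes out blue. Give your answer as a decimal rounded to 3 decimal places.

0.532

Under each hypothesis, the probability of the observed sequence is: P(data | jar A) = (2/5)(1/4)(3/3)(0/2) = 0; P(data | jar B) = (5/9)(4/8)(4/7)(3/6) = 0.079365; P(data | jar C) = (8/12)(7/11)(4/10)(6/9) = 0.11313.
Weighting by the prior gives 1/3 · 0 = 0, 1/3 · 0.079365 = 0.026455, 1/3 · 0.11313 = 0.03771; these sum to 0.064165.
Dividing through by the total gives posterior P(jar A | data) = 0, P(jar B | data) = 0.41229, P(jar C | data) = 0.58771.
Averaging over the posterior, P(blue next | data) = (2/5)(0.41229) + (5/8)(0.58771) = 0.53223.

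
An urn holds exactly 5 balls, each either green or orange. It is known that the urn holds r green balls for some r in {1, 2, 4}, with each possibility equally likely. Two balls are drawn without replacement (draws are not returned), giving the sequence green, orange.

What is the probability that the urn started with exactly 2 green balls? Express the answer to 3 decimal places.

0.429

The likelihood of the observed sequence under each hypothesis: P(data | r = 1) = (1/5)(4/4) = 1/5; P(data | r = 2) = (2/5)(3/4) = 3/10; P(data | r = 4) = (4/5)(1/4) = 1/5.
The prior-weighted likelihoods are 1/3 · 1/5 = 1/15, 1/3 · 3/10 = 1/10, 1/3 · 1/5 = 1/15; these sum to 7/30.
Therefore the posterior P(r = 2 | data) = (1/10) / (7/30) = 3/7.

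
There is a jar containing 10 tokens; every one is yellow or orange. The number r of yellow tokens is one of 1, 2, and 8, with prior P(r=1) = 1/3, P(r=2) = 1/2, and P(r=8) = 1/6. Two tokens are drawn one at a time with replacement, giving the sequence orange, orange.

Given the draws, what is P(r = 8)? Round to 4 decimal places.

The likelihood of the observed sequence under each hypothesis: P(data | r = 1) = (9/10)(9/10) = 81/100; P(data | r = 2) = (8/10)(8/10) = 16/25; P(data | r = 8) = (2/10)(2/10) = 1/25.
Multiplying each by its prior: 1/3 · 81/100 = 27/100, 1/2 · 16/25 = 8/25, 1/6 · 1/25 = 1/150; these sum to 179/300.
Therefore the posterior P(r = 8 | data) = (1/150) / (179/300) = 2/179.

0.0112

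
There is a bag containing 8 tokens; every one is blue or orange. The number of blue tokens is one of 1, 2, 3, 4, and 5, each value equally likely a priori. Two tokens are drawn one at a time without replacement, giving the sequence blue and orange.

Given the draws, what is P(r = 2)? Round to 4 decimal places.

For each hypothesis, P(data | H) works out to: P(data | r = 1) = (1/8)(7/7) = 1/8; P(data | r = 2) = (2/8)(6/7) = 3/14; P(data | r = 3) = (3/8)(5/7) = 15/56; P(data | r = 4) = (4/8)(4/7) = 2/7; P(data | r = 5) = (5/8)(3/7) = 15/56.
The prior-weighted likelihoods are 1/5 · 1/8 = 1/40, 1/5 · 3/14 = 3/70, 1/5 · 15/56 = 3/56, 1/5 · 2/7 = 2/35, 1/5 · 15/56 = 3/56; these sum to 13/56.
Therefore the posterior P(r = 2 | data) = (3/70) / (13/56) = 12/65.

0.1846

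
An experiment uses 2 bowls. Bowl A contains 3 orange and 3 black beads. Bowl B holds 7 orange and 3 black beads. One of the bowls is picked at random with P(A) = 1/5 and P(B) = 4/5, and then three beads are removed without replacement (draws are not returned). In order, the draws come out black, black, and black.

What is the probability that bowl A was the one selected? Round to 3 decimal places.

Under each hypothesis, the probability of the observed sequence is: P(data | bowl A) = (3/6)(2/5)(1/4) = 1/20; P(data | bowl B) = (3/10)(2/9)(1/8) = 1/120.
Multiplying each by its prior: 1/5 · 1/20 = 1/100, 4/5 · 1/120 = 1/150; summing to 1/60.
By Bayes' rule, P(bowl A | data) = (1/100) / (1/60) = 3/5.

0.600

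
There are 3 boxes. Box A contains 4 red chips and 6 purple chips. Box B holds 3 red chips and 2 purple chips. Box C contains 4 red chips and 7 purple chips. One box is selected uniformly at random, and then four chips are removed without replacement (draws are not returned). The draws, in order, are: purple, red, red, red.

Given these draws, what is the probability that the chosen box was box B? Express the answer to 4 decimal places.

0.6676

The likelihood of the observed sequence under each hypothesis: P(data | box A) = (6/10)(4/9)(3/8)(2/7) = 0.028571; P(data | box B) = (2/5)(3/4)(2/3)(1/2) = 0.1; P(data | box C) = (7/11)(4/10)(3/9)(2/8) = 0.021212.
The prior-weighted likelihoods are 1/3 · 0.028571 = 0.0095238, 1/3 · 0.1 = 0.033333, 1/3 · 0.021212 = 0.0070707; these sum to 0.049928.
Hence P(box B | data) = (0.033333) / (0.049928) = 0.66763.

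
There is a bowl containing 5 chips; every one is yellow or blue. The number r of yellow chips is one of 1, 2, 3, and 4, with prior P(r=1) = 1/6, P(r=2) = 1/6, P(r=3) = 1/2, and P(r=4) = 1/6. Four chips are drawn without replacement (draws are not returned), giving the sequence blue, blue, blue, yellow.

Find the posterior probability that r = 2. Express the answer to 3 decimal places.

0.333

For each hypothesis, P(data | H) works out to: P(data | r = 1) = (4/5)(3/4)(2/3)(1/2) = 1/5; P(data | r = 2) = (3/5)(2/4)(1/3)(2/2) = 1/10; P(data | r = 3) = (2/5)(1/4)(0/3) = 0; P(data | r = 4) = (1/5)(0/4) = 0.
Multiplying each by its prior: 1/6 · 1/5 = 1/30, 1/6 · 1/10 = 1/60, 1/2 · 0 = 0, 1/6 · 0 = 0; these sum to 1/20.
So P(r = 2 | data) = (1/60) / (1/20) = 1/3.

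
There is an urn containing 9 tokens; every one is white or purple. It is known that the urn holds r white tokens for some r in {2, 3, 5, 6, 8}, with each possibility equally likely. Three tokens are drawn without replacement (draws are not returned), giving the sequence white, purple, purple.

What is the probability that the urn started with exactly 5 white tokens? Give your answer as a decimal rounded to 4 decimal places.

Under each hypothesis, the probability of the observed sequence is: P(data | r = 2) = (2/9)(7/8)(6/7) = 1/6; P(data | r = 3) = (3/9)(6/8)(5/7) = 5/28; P(data | r = 5) = (5/9)(4/8)(3/7) = 5/42; P(data | r = 6) = (6/9)(3/8)(2/7) = 1/14; P(data | r = 8) = (8/9)(1/8)(0/7) = 0.
Multiplying each by its prior: 1/5 · 1/6 = 1/30, 1/5 · 5/28 = 1/28, 1/5 · 5/42 = 1/42, 1/5 · 1/14 = 1/70, 1/5 · 0 = 0; summing to 3/28.
Hence P(r = 5 | data) = (1/42) / (3/28) = 2/9.

0.2222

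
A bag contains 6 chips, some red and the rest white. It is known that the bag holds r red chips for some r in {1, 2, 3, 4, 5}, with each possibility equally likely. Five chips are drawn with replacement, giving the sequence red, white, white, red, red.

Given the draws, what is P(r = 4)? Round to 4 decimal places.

0.3295

Compute the likelihood of the observed sequence for each case: P(data | r = 1) = (1/6)(5/6)(5/6)(1/6)(1/6) = 0.003215; P(data | r = 2) = (2/6)(4/6)(4/6)(2/6)(2/6) = 0.016461; P(data | r = 3) = (3/6)(3/6)(3/6)(3/6)(3/6) = 0.03125; P(data | r = 4) = (4/6)(2/6)(2/6)(4/6)(4/6) = 0.032922; P(data | r = 5) = (5/6)(1/6)(1/6)(5/6)(5/6) = 0.016075.
The prior-weighted likelihoods are 1/5 · 0.003215 = 0.000643, 1/5 · 0.016461 = 0.0032922, 1/5 · 0.03125 = 0.00625, 1/5 · 0.032922 = 0.0065844, 1/5 · 0.016075 = 0.003215; with total 0.019985.
So P(r = 4 | data) = (0.0065844) / (0.019985) = 0.32947.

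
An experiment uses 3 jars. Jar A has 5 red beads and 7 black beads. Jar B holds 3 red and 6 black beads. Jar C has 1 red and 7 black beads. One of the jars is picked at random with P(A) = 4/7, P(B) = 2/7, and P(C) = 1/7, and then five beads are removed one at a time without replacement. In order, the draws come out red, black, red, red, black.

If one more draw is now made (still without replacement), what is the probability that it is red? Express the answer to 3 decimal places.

For each hypothesis, P(data | H) works out to: P(data | jar A) = (5/12)(7/11)(4/10)(3/9)(6/8) = 7/264; P(data | jar B) = (3/9)(6/8)(2/7)(1/6)(5/5) = 1/84; P(data | jar C) = (1/8)(7/7)(0/6) = 0.
Multiplying each by its prior: 4/7 · 7/264 = 1/66, 2/7 · 1/84 = 1/294, 1/7 · 0 = 0; summing to 10/539.
The posterior is then P(jar A | data) = 49/60, P(jar B | data) = 11/60, P(jar C | data) = 0.
The predictive probability is P(red next | data) = (2/7)(49/60) + (0)(11/60) = 7/30.

0.233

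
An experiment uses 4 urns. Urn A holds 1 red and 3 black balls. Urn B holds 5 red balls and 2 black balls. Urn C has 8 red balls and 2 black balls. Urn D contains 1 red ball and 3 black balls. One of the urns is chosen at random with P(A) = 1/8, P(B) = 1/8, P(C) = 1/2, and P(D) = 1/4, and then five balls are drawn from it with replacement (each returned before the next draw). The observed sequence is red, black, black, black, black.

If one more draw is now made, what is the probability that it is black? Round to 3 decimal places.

0.730

Under each hypothesis, the probability of the observed sequence is: P(data | urn A) = (1/4)(3/4)(3/4)(3/4)(3/4) = 0.079102; P(data | urn B) = (5/7)(2/7)(2/7)(2/7)(2/7) = 0.0047599; P(data | urn C) = (8/10)(2/10)(2/10)(2/10)(2/10) = 0.00128; P(data | urn D) = (1/4)(3/4)(3/4)(3/4)(3/4) = 0.079102.
Multiplying each by its prior: 1/8 · 0.079102 = 0.0098877, 1/8 · 0.0047599 = 0.00059499, 1/2 · 0.00128 = 0.00064, 1/4 · 0.079102 = 0.019775; with total 0.030898.
The posterior is then P(urn A | data) = 0.32001, P(urn B | data) = 0.019257, P(urn C | data) = 0.020713, P(urn D | data) = 0.64002.
The predictive probability is P(black next | data) = (3/4)(0.32001) + (2/7)(0.019257) + (1/5)(0.020713) + (3/4)(0.64002) = 0.72967.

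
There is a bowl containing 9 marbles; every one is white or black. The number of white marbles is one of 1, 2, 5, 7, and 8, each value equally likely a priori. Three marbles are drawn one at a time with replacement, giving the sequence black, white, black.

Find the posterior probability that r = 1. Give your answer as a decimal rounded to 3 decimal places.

The likelihood of the observed sequence under each hypothesis: P(data | r = 1) = (8/9)(1/9)(8/9) = 0.087791; P(data | r = 2) = (7/9)(2/9)(7/9) = 0.13443; P(data | r = 5) = (4/9)(5/9)(4/9) = 0.10974; P(data | r = 7) = (2/9)(7/9)(2/9) = 0.038409; P(data | r = 8) = (1/9)(8/9)(1/9) = 0.010974.
Weighting by the prior gives 1/5 · 0.087791 = 0.017558, 1/5 · 0.13443 = 0.026886, 1/5 · 0.10974 = 0.021948, 1/5 · 0.038409 = 0.0076818, 1/5 · 0.010974 = 0.0021948; these sum to 0.076269.
By Bayes' rule, P(r = 1 | data) = (0.017558) / (0.076269) = 0.23022.

0.230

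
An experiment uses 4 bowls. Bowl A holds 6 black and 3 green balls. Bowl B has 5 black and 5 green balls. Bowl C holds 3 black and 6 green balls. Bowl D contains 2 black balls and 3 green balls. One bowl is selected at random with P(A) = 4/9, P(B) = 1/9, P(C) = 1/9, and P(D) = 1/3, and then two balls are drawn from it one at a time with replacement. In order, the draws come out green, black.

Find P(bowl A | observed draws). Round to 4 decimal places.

0.4271

The likelihood of the observed sequence under each hypothesis: P(data | bowl A) = (3/9)(6/9) = 0.22222; P(data | bowl B) = (5/10)(5/10) = 0.25; P(data | bowl C) = (6/9)(3/9) = 0.22222; P(data | bowl D) = (3/5)(2/5) = 0.24.
Multiplying each by its prior: 4/9 · 0.22222 = 0.098765, 1/9 · 0.25 = 0.027778, 1/9 · 0.22222 = 0.024691, 1/3 · 0.24 = 0.08; with total 0.23123.
By Bayes' rule, P(bowl A | data) = (0.098765) / (0.23123) = 0.42712.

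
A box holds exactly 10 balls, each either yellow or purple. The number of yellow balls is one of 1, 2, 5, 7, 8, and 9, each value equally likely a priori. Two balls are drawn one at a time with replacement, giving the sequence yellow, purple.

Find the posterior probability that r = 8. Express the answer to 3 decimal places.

0.167

Compute the likelihood of the observed sequence for each case: P(data | r = 1) = (1/10)(9/10) = 9/100; P(data | r = 2) = (2/10)(8/10) = 4/25; P(data | r = 5) = (5/10)(5/10) = 1/4; P(data | r = 7) = (7/10)(3/10) = 21/100; P(data | r = 8) = (8/10)(2/10) = 4/25; P(data | r = 9) = (9/10)(1/10) = 9/100.
The prior-weighted likelihoods are 1/6 · 9/100 = 3/200, 1/6 · 4/25 = 2/75, 1/6 · 1/4 = 1/24, 1/6 · 21/100 = 7/200, 1/6 · 4/25 = 2/75, 1/6 · 9/100 = 3/200; these sum to 4/25.
Therefore the posterior P(r = 8 | data) = (2/75) / (4/25) = 1/6.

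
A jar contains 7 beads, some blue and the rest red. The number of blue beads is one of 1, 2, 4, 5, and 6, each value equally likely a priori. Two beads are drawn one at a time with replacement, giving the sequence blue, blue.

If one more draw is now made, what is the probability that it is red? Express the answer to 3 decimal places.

Under each hypothesis, the probability of the observed sequence is: P(data | r = 1) = (1/7)(1/7) = 1/49; P(data | r = 2) = (2/7)(2/7) = 4/49; P(data | r = 4) = (4/7)(4/7) = 16/49; P(data | r = 5) = (5/7)(5/7) = 25/49; P(data | r = 6) = (6/7)(6/7) = 36/49.
Multiplying each by its prior: 1/5 · 1/49 = 1/245, 1/5 · 4/49 = 4/245, 1/5 · 16/49 = 16/245, 1/5 · 25/49 = 5/49, 1/5 · 36/49 = 36/245; with total 82/245.
Normalising, the posterior is P(r = 1 | data) = 1/82, P(r = 2 | data) = 2/41, P(r = 4 | data) = 8/41, P(r = 5 | data) = 25/82, P(r = 6 | data) = 18/41.
So P(red next | data) = Σ P(red next | H) P(H | data) = (6/7)(1/82) + (5/7)(2/41) + (3/7)(8/41) + (2/7)(25/82) + (1/7)(18/41) = 80/287.

0.279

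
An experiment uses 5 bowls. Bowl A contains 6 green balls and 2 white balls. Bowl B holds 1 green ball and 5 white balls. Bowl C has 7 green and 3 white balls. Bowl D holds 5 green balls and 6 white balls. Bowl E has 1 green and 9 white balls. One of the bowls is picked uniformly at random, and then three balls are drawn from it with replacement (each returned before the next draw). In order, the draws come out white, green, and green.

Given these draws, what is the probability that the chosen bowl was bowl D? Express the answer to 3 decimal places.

0.261

Under each hypothesis, the probability of the observed sequence is: P(data | bowl A) = (2/8)(6/8)(6/8) = 0.14062; P(data | bowl B) = (5/6)(1/6)(1/6) = 0.023148; P(data | bowl C) = (3/10)(7/10)(7/10) = 0.147; P(data | bowl D) = (6/11)(5/11)(5/11) = 0.1127; P(data | bowl E) = (9/10)(1/10)(1/10) = 0.009.
The prior-weighted likelihoods are 1/5 · 0.14062 = 0.028125, 1/5 · 0.023148 = 0.0046296, 1/5 · 0.147 = 0.0294, 1/5 · 0.1127 = 0.022539, 1/5 · 0.009 = 0.0018; summing to 0.086494.
So P(bowl D | data) = (0.022539) / (0.086494) = 0.26059.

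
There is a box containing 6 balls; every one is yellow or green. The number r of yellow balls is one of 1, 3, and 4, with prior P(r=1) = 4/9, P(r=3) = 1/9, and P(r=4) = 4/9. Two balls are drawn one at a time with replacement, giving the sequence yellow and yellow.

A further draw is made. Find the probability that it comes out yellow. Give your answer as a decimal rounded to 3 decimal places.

Compute the likelihood of the observed sequence for each case: P(data | r = 1) = (1/6)(1/6) = 1/36; P(data | r = 3) = (3/6)(3/6) = 1/4; P(data | r = 4) = (4/6)(4/6) = 4/9.
The prior-weighted likelihoods are 4/9 · 1/36 = 1/81, 1/9 · 1/4 = 1/36, 4/9 · 4/9 = 16/81; summing to 77/324.
Normalising, the posterior is P(r = 1 | data) = 4/77, P(r = 3 | data) = 9/77, P(r = 4 | data) = 64/77.
So P(yellow next | data) = Σ P(yellow next | H) P(H | data) = (1/6)(4/77) + (1/2)(9/77) + (2/3)(64/77) = 41/66.

0.621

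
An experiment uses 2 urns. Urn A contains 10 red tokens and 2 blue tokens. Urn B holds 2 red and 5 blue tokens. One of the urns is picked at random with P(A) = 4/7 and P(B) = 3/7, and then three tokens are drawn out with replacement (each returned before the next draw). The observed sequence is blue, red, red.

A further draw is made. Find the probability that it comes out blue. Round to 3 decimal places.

0.317

The likelihood of the observed sequence under each hypothesis: P(data | urn A) = (2/12)(10/12)(10/12) = 0.11574; P(data | urn B) = (5/7)(2/7)(2/7) = 0.058309.
Multiplying each by its prior: 4/7 · 0.11574 = 0.066138, 3/7 · 0.058309 = 0.02499; with total 0.091127.
Dividing through by the total gives posterior P(urn A | data) = 0.72577, P(urn B | data) = 0.27423.
The predictive probability is P(blue next | data) = (1/6)(0.72577) + (5/7)(0.27423) = 0.31684.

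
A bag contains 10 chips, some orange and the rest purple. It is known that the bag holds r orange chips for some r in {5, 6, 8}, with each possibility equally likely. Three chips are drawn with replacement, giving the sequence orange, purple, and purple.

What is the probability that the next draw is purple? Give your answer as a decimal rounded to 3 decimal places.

0.424

For each hypothesis, P(data | H) works out to: P(data | r = 5) = (5/10)(5/10)(5/10) = 0.125; P(data | r = 6) = (6/10)(4/10)(4/10) = 0.096; P(data | r = 8) = (8/10)(2/10)(2/10) = 0.032.
Weighting by the prior gives 1/3 · 0.125 = 0.041667, 1/3 · 0.096 = 0.032, 1/3 · 0.032 = 0.010667; with total 0.084333.
Dividing through by the total gives posterior P(r = 5 | data) = 0.49407, P(r = 6 | data) = 0.37945, P(r = 8 | data) = 0.12648.
So P(purple next | data) = Σ P(purple next | H) P(H | data) = (1/2)(0.49407) + (2/5)(0.37945) + (1/5)(0.12648) = 0.42411.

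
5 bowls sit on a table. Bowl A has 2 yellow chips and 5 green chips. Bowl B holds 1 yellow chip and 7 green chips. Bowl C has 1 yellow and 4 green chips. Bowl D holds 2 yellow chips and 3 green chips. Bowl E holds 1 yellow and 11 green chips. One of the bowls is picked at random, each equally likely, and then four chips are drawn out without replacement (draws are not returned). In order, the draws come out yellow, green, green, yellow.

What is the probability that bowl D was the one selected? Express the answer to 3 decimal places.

0.677

Compute the likelihood of the observed sequence for each case: P(data | bowl A) = (2/7)(5/6)(4/5)(1/4) = 0.047619; P(data | bowl B) = (1/8)(7/7)(6/6)(0/5) = 0; P(data | bowl C) = (1/5)(4/4)(3/3)(0/2) = 0; P(data | bowl D) = (2/5)(3/4)(2/3)(1/2) = 0.1; P(data | bowl E) = (1/12)(11/11)(10/10)(0/9) = 0.
Multiplying each by its prior: 1/5 · 0.047619 = 0.0095238, 1/5 · 0 = 0, 1/5 · 0 = 0, 1/5 · 0.1 = 0.02, 1/5 · 0 = 0; with total 0.029524.
So P(bowl D | data) = (0.02) / (0.029524) = 0.67742.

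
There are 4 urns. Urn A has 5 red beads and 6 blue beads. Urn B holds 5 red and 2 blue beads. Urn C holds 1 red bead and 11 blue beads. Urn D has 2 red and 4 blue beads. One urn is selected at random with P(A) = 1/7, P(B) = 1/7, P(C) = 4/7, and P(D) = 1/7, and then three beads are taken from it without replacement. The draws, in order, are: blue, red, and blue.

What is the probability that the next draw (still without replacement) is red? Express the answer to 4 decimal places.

0.2595

Compute the likelihood of the observed sequence for each case: P(data | urn A) = (6/11)(5/10)(5/9) = 0.15152; P(data | urn B) = (2/7)(5/6)(1/5) = 0.047619; P(data | urn C) = (11/12)(1/11)(10/10) = 0.083333; P(data | urn D) = (4/6)(2/5)(3/4) = 0.2.
Weighting by the prior gives 1/7 · 0.15152 = 0.021645, 1/7 · 0.047619 = 0.0068027, 4/7 · 0.083333 = 0.047619, 1/7 · 0.2 = 0.028571; these sum to 0.10464.
Dividing through by the total gives posterior P(urn A | data) = 0.20686, P(urn B | data) = 0.065012, P(urn C | data) = 0.45508, P(urn D | data) = 0.27305.
So P(red next | data) = Σ P(red next | H) P(H | data) = (1/2)(0.20686) + (1)(0.065012) + (0)(0.45508) + (1/3)(0.27305) = 0.25946.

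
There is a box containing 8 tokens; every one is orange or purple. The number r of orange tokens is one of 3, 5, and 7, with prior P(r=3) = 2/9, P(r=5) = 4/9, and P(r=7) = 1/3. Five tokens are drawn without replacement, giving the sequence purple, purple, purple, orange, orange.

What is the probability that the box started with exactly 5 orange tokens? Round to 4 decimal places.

Compute the likelihood of the observed sequence for each case: P(data | r = 3) = (5/8)(4/7)(3/6)(3/5)(2/4) = 3/56; P(data | r = 5) = (3/8)(2/7)(1/6)(5/5)(4/4) = 1/56; P(data | r = 7) = (1/8)(0/7) = 0.
Weighting by the prior gives 2/9 · 3/56 = 1/84, 4/9 · 1/56 = 1/126, 1/3 · 0 = 0; with total 5/252.
So P(r = 5 | data) = (1/126) / (5/252) = 2/5.

0.4000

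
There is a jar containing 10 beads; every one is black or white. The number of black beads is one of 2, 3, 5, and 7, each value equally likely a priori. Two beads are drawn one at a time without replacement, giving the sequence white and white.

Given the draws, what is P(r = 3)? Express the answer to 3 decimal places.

Under each hypothesis, the probability of the observed sequence is: P(data | r = 2) = (8/10)(7/9) = 28/45; P(data | r = 3) = (7/10)(6/9) = 7/15; P(data | r = 5) = (5/10)(4/9) = 2/9; P(data | r = 7) = (3/10)(2/9) = 1/15.
The prior-weighted likelihoods are 1/4 · 28/45 = 7/45, 1/4 · 7/15 = 7/60, 1/4 · 2/9 = 1/18, 1/4 · 1/15 = 1/60; with total 31/90.
Hence P(r = 3 | data) = (7/60) / (31/90) = 21/62.

0.339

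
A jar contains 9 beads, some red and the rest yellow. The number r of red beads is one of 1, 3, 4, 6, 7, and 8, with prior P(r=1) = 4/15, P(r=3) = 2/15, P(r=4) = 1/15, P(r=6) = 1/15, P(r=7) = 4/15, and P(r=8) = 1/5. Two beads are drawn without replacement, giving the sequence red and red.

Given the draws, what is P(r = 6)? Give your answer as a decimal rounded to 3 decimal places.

0.077

Compute the likelihood of the observed sequence for each case: P(data | r = 1) = (1/9)(0/8) = 0; P(data | r = 3) = (3/9)(2/8) = 1/12; P(data | r = 4) = (4/9)(3/8) = 1/6; P(data | r = 6) = (6/9)(5/8) = 5/12; P(data | r = 7) = (7/9)(6/8) = 7/12; P(data | r = 8) = (8/9)(7/8) = 7/9.
Multiplying each by its prior: 4/15 · 0 = 0, 2/15 · 1/12 = 1/90, 1/15 · 1/6 = 1/90, 1/15 · 5/12 = 1/36, 4/15 · 7/12 = 7/45, 1/5 · 7/9 = 7/45; these sum to 13/36.
Hence P(r = 6 | data) = (1/36) / (13/36) = 1/13.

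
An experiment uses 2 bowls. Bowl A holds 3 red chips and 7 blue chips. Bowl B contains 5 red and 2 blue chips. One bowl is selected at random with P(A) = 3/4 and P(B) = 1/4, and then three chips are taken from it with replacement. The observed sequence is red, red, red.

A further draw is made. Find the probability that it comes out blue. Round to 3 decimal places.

0.361

The likelihood of the observed sequence under each hypothesis: P(data | bowl A) = (3/10)(3/10)(3/10) = 0.027; P(data | bowl B) = (5/7)(5/7)(5/7) = 0.36443.
The prior-weighted likelihoods are 3/4 · 0.027 = 0.02025, 1/4 · 0.36443 = 0.091108; with total 0.11136.
The posterior is then P(bowl A | data) = 0.18185, P(bowl B | data) = 0.81815.
So P(blue next | data) = Σ P(blue next | H) P(H | data) = (7/10)(0.18185) + (2/7)(0.81815) = 0.36105.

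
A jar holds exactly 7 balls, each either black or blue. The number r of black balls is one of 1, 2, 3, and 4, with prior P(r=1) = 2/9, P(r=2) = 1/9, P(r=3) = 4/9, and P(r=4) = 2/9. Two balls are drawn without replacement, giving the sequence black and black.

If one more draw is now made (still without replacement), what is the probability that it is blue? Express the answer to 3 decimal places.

Under each hypothesis, the probability of the observed sequence is: P(data | r = 1) = (1/7)(0/6) = 0; P(data | r = 2) = (2/7)(1/6) = 1/21; P(data | r = 3) = (3/7)(2/6) = 1/7; P(data | r = 4) = (4/7)(3/6) = 2/7.
Weighting by the prior gives 2/9 · 0 = 0, 1/9 · 1/21 = 1/189, 4/9 · 1/7 = 4/63, 2/9 · 2/7 = 4/63; these sum to 25/189.
The posterior is then P(r = 1 | data) = 0, P(r = 2 | data) = 1/25, P(r = 3 | data) = 12/25, P(r = 4 | data) = 12/25.
Averaging over the posterior, P(blue next | data) = (1)(1/25) + (4/5)(12/25) + (3/5)(12/25) = 89/125.

0.712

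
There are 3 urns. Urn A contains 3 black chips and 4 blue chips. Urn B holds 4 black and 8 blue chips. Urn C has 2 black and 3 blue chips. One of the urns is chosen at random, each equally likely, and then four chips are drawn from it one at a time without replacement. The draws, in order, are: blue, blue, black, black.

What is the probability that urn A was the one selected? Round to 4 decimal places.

0.3538

For each hypothesis, P(data | H) works out to: P(data | urn A) = (4/7)(3/6)(3/5)(2/4) = 0.085714; P(data | urn B) = (8/12)(7/11)(4/10)(3/9) = 0.056566; P(data | urn C) = (3/5)(2/4)(2/3)(1/2) = 0.1.
Multiplying each by its prior: 1/3 · 0.085714 = 0.028571, 1/3 · 0.056566 = 0.018855, 1/3 · 0.1 = 0.033333; with total 0.08076.
By Bayes' rule, P(urn A | data) = (0.028571) / (0.08076) = 0.35378.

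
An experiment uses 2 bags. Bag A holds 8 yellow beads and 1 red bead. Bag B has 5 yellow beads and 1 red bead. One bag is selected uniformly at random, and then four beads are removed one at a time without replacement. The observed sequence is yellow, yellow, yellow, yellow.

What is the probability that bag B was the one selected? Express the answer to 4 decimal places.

0.3750

The likelihood of the observed sequence under each hypothesis: P(data | bag A) = (8/9)(7/8)(6/7)(5/6) = 5/9; P(data | bag B) = (5/6)(4/5)(3/4)(2/3) = 1/3.
The prior-weighted likelihoods are 1/2 · 5/9 = 5/18, 1/2 · 1/3 = 1/6; with total 4/9.
By Bayes' rule, P(bag B | data) = (1/6) / (4/9) = 3/8.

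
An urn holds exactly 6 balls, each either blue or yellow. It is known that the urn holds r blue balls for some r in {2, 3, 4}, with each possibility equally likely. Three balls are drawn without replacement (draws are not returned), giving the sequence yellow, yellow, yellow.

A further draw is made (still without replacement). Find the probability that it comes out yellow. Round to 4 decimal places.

Under each hypothesis, the probability of the observed sequence is: P(data | r = 2) = (4/6)(3/5)(2/4) = 1/5; P(data | r = 3) = (3/6)(2/5)(1/4) = 1/20; P(data | r = 4) = (2/6)(1/5)(0/4) = 0.
Weighting by the prior gives 1/3 · 1/5 = 1/15, 1/3 · 1/20 = 1/60, 1/3 · 0 = 0; summing to 1/12.
Normalising, the posterior is P(r = 2 | data) = 4/5, P(r = 3 | data) = 1/5, P(r = 4 | data) = 0.
So P(yellow next | data) = Σ P(yellow next | H) P(H | data) = (1/3)(4/5) + (0)(1/5) = 4/15.

0.2667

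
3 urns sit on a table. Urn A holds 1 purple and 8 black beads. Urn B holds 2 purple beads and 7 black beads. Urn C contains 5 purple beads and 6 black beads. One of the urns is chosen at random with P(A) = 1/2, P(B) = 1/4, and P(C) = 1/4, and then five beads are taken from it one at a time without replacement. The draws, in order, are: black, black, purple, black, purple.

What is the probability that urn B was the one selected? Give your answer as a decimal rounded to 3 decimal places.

0.391

The likelihood of the observed sequence under each hypothesis: P(data | urn A) = (8/9)(7/8)(1/7)(6/6)(0/5) = 0; P(data | urn B) = (7/9)(6/8)(2/7)(5/6)(1/5) = 0.027778; P(data | urn C) = (6/11)(5/10)(5/9)(4/8)(4/7) = 0.04329.
Weighting by the prior gives 1/2 · 0 = 0, 1/4 · 0.027778 = 0.0069444, 1/4 · 0.04329 = 0.010823; these sum to 0.017767.
So P(urn B | data) = (0.0069444) / (0.017767) = 0.39086.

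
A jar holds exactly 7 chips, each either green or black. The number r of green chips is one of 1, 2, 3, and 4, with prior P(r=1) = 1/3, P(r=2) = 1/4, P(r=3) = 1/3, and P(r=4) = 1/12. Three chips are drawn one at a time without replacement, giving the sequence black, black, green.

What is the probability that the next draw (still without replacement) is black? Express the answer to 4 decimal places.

The likelihood of the observed sequence under each hypothesis: P(data | r = 1) = (6/7)(5/6)(1/5) = 1/7; P(data | r = 2) = (5/7)(4/6)(2/5) = 4/21; P(data | r = 3) = (4/7)(3/6)(3/5) = 6/35; P(data | r = 4) = (3/7)(2/6)(4/5) = 4/35.
Weighting by the prior gives 1/3 · 1/7 = 1/21, 1/4 · 4/21 = 1/21, 1/3 · 6/35 = 2/35, 1/12 · 4/35 = 1/105; with total 17/105.
Normalising, the posterior is P(r = 1 | data) = 5/17, P(r = 2 | data) = 5/17, P(r = 3 | data) = 6/17, P(r = 4 | data) = 1/17.
The predictive probability is P(black next | data) = (1)(5/17) + (3/4)(5/17) + (1/2)(6/17) + (1/4)(1/17) = 12/17.

0.7059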